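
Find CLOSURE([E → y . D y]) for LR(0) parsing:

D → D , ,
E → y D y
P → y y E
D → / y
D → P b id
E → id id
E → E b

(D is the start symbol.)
To compute CLOSURE, for each item [A → α.Bβ] where B is a non-terminal, add [B → .γ] for all productions B → γ; repeat for the newly added items until nothing changes.

Start with: [E → y . D y]
  [E → y . D y] has the dot before D: add [D → . D , ,], [D → . / y], [D → . P b id]
  [D → . P b id] has the dot before P: add [P → . y y E]
No further items can be added.

CLOSURE = { [D → . / y], [D → . D , ,], [D → . P b id], [E → y . D y], [P → . y y E] }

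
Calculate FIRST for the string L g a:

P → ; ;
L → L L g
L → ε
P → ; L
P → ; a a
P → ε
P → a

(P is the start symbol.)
FIRST sets of the non-terminals involved (from the grammar, by fixed-point iteration):
  FIRST(L) = { 'g', ε }

To compute FIRST(L g a), process the symbols left to right:
Symbol L is a non-terminal. Add FIRST(L) \ {ε} = { 'g' }
L is nullable (ε ∈ FIRST(L)), continue to the next symbol.
Symbol g is a terminal. Add 'g' and stop.
FIRST(L g a) = { 'g' }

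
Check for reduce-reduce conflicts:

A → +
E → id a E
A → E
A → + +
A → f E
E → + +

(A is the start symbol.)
Yes — I11: [A → + + .] vs [E → + + .]

Augment with A' → A and build the canonical LR(0) collection (I0 = CLOSURE({[A' → . A]}), then GOTO on every symbol after a dot until no new states appear). It has 12 states:
  I0: { [A → . + +], [A → . +], [A → . E], [A → . f E], [A' → . A], [E → . + +], [E → . id a E] }  — shift
  I1: { [A → + . +], [A → + .], [E → + . +] }  — shift, reduce
  I2: { [A' → A .] }  — accept
  I3: { [A → E .] }  — reduce
  I4: { [A → f . E], [E → . + +], [E → . id a E] }  — shift
  I5: { [E → id . a E] }  — shift
  I6: { [E → . + +], [E → . id a E], [E → id a . E] }  — shift
  I7: { [E → + . +] }  — shift
  I8: { [E → id a E .] }  — reduce
  I9: { [E → + + .] }  — reduce
  I10: { [A → f E .] }  — reduce
  I11: { [A → + + .], [E → + + .] }  — 2 reduces

I11 contains complete items [A → + + .], [E → + + .] — reduce-reduce conflict.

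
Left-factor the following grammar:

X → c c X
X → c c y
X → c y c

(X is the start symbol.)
X → c X'
X' → c X''
X'' → X
X'' → y
X' → y c

Left-factoring transforms A → αβ₁ | αβ₂ into A → αA' and A' → β₁ | β₂
(α is the longest common prefix among the alternatives). Repeat until
no nonterminal has two alternatives with a common prefix.

Round 1: X has alternatives sharing prefix 'c'. Introduce X': X → c X'
  Add: X' → c X
  Add: X' → c y
  Add: X' → y c

Round 2: X' has alternatives sharing prefix 'c'. Introduce X'': X' → c X''
  Add: X'' → X
  Add: X'' → y

No remaining common prefixes — done.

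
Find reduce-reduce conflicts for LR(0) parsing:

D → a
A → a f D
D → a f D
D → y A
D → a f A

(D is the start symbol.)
Yes — I13: [A → a f D .] vs [D → a f D .]

Augment with D' → D and build the canonical LR(0) collection (I0 = CLOSURE({[D' → . D]}), then GOTO on every symbol after a dot until no new states appear). It has 14 states:
  I0: { [D → . a f A], [D → . a f D], [D → . a], [D → . y A], [D' → . D] }  — shift
  I1: { [D' → D .] }  — accept
  I2: { [D → a . f A], [D → a . f D], [D → a .] }  — shift, reduce
  I3: { [A → . a f D], [D → y . A] }  — shift
  I4: { [D → y A .] }  — reduce
  I5: { [A → a . f D] }  — shift
  I6: { [A → a f . D], [D → . a f A], [D → . a f D], [D → . a], [D → . y A] }  — shift
  I7: { [A → a f D .] }  — reduce
  I8: { [A → . a f D], [D → . a f A], [D → . a f D], [D → . a], [D → . y A], [D → a f . A], [D → a f . D] }  — shift
  I9: { [D → a f A .] }  — reduce
  I10: { [D → a f D .] }  — reduce
  I11: { [A → a . f D], [D → a . f A], [D → a . f D], [D → a .] }  — shift, reduce
  I12: { [A → . a f D], [A → a f . D], [D → . a f A], [D → . a f D], [D → . a], [D → . y A], [D → a f . A], [D → a f . D] }  — shift
  I13: { [A → a f D .], [D → a f D .] }  — 2 reduces

I13 contains complete items [A → a f D .], [D → a f D .] — reduce-reduce conflict.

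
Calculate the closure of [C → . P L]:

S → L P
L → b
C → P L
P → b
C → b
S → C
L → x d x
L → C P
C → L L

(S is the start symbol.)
{ [C → . P L], [P → . b] }

To compute CLOSURE, for each item [A → α.Bβ] where B is a non-terminal, add [B → .γ] for all productions B → γ; repeat for the newly added items until nothing changes.

Start with: [C → . P L]
  [C → . P L] has the dot before P: add [P → . b]
No further items can be added.

CLOSURE = { [C → . P L], [P → . b] }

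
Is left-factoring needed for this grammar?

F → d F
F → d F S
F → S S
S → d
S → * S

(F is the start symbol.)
Left-factoring is needed when two productions for the same non-terminal
share a common prefix on the right-hand side.

Productions for F:
  F → d F
  F → d F S
  F → S S
Productions for S:
  S → d
  S → * S

Found common prefix 'd F' in productions for F

Answer: Yes, F has productions with common prefix 'd F'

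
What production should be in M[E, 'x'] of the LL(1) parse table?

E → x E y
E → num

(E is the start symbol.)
E → x E y

To find M[E, 'x'], we find productions for E where 'x' is in the predict set (PREDICT(N → α) = (FIRST(α) \ {ε}) ∪ (FOLLOW(N) if α ⇒* ε)).

E → x E y: PREDICT = { 'x' }
  'x' is in predict set, so this production goes in M[E, 'x']
E → num: PREDICT = { 'num' }

M[E, 'x'] = E → x E y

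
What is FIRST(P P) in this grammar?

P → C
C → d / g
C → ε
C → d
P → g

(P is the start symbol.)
{ 'd', 'g', ε }

FIRST sets of the non-terminals involved (from the grammar, by fixed-point iteration):
  FIRST(P) = { 'd', 'g', ε }

To compute FIRST(P P), process the symbols left to right:
Symbol P is a non-terminal. Add FIRST(P) \ {ε} = { 'd', 'g' }
P is nullable (ε ∈ FIRST(P)), continue to the next symbol.
Symbol P is a non-terminal. Add FIRST(P) \ {ε} = { 'd', 'g' }
P is nullable (ε ∈ FIRST(P)), continue to the next symbol.
All symbols are nullable, so ε is in the result.
FIRST(P P) = { 'd', 'g', ε }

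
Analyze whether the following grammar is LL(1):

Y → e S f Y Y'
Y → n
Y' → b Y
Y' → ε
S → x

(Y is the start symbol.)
A grammar is LL(1) if for each non-terminal N with multiple productions, the predict sets of those productions are pairwise disjoint, where PREDICT(N → α) = (FIRST(α) \ {ε}) ∪ (FOLLOW(N) if α ⇒* ε).

Relevant sets:
  FOLLOW(Y') = { $, 'b' }

For Y:
  PREDICT(Y → e S f Y Y') = { 'e' }
  PREDICT(Y → n) = { 'n' }
For Y':
  PREDICT(Y' → b Y) = { 'b' }
  PREDICT(Y' → ε) = { $, 'b' }
S has a single production, so nothing to check there.

Conflict found: Predict set conflict for Y': { 'b' }
The grammar is NOT LL(1).

Answer: No. Predict set conflict for Y': { 'b' }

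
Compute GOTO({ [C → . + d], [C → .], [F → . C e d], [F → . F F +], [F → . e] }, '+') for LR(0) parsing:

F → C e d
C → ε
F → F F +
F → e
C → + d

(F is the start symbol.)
{ [C → + . d] }

GOTO(I, '+') = CLOSURE({ [A → αX.β] : [A → α.Xβ] ∈ I, X = '+' })

Items with dot before '+', with the dot advanced:
  [C → . + d] → [C → + . d]
Closure adds nothing (no advanced item has the dot before a non-terminal).

GOTO = { [C → + . d] }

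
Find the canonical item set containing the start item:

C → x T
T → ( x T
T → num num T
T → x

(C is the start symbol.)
First, augment the grammar with C' → C
I₀ = CLOSURE({ [C' → . C] }):
  [C' → . C] has the dot before C: add [C → . x T]
No further items can be added.

I₀ = { [C → . x T], [C' → . C] }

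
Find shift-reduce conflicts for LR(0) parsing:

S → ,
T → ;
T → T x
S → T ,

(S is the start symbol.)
No shift-reduce conflicts

Augment with S' → S and build the canonical LR(0) collection (I0 = CLOSURE({[S' → . S]}), then GOTO on every symbol after a dot until no new states appear). It has 7 states:
  I0: { [S → . ,], [S → . T ,], [S' → . S], [T → . ;], [T → . T x] }  — shift
  I1: { [S → , .] }  — reduce
  I2: { [T → ; .] }  — reduce
  I3: { [S' → S .] }  — accept
  I4: { [S → T . ,], [T → T . x] }  — shift
  I5: { [S → T , .] }  — reduce
  I6: { [T → T x .] }  — reduce

No state contains both a complete item and a shift item.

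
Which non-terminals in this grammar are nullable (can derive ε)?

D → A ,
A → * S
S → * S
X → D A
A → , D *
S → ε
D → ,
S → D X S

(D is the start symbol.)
A non-terminal is nullable if it can derive ε (the empty string): either it has an ε-production, or it has a production whose right-hand side consists entirely of nullable non-terminals.

ε-productions: S → ε
So S is immediately nullable.
No further non-terminal can be added: every production for the remaining non-terminals contains a terminal or a non-nullable non-terminal.
Nullable = { 'S' }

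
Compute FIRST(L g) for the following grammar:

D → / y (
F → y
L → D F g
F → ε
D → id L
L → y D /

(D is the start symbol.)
FIRST sets of the non-terminals involved (from the grammar, by fixed-point iteration):
  FIRST(L) = { '/', 'id', 'y' }

To compute FIRST(L g), process the symbols left to right:
Symbol L is a non-terminal. Add FIRST(L) \ {ε} = { '/', 'id', 'y' }
L is not nullable (ε ∉ FIRST(L)), so stop here.
FIRST(L g) = { '/', 'id', 'y' }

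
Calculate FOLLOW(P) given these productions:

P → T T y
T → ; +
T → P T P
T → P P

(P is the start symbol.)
To compute FOLLOW(P), find every occurrence of P on a right-hand side N → α P β: add FIRST(β) \ {ε}, and if β is empty or nullable also add FOLLOW(N). Iterate to a fixed point.

P is the start symbol, so $ ∈ FOLLOW(P).
In T → P T P: P is followed by T P, add FIRST(T P) \ {ε} = { ';' }
In T → P T P: P is at the end, add FOLLOW(T)
In T → P P: P is followed by P, add FIRST(P) \ {ε} = { ';' }
In T → P P: P is at the end, add FOLLOW(T)

The FOLLOW sets referred to above (computed the same way, to a fixed point):
  FOLLOW(T) = { ';', 'y' }

Taking the union: FOLLOW(P) = { $, ';', 'y' }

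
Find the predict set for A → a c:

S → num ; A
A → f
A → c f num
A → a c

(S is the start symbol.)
PREDICT(A → a c) = (FIRST(RHS) \ {ε}) ∪ (FOLLOW(A) if ε ∈ FIRST(RHS), i.e. RHS ⇒* ε)
FIRST(a c) = { 'a' }
ε ∉ FIRST(a c), so FOLLOW(A) is not added.
PREDICT(A → a c) = { 'a' }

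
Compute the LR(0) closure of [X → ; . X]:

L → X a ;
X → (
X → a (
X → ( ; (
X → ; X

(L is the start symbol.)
Start with: [X → ; . X]
  [X → ; . X] has the dot before X: add [X → . (], [X → . a (], [X → . ( ; (], [X → . ; X]
No further items can be added.

CLOSURE = { [X → . ( ; (], [X → . (], [X → . ; X], [X → . a (], [X → ; . X] }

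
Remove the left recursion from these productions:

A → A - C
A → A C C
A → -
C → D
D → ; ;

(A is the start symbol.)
A → - A'
A' → - C A'
A' → C C A'
A' → ε
C → D
D → ; ;

A is directly left-recursive. The standard transformation for
  A → A α₁ | ... | A α_m | β₁ | ... | β_n
is
  A  → β₁ A' | ... | β_n A'
  A' → α₁ A' | ... | α_m A' | ε

A → - becomes A → - A'
A → A - C becomes A' → - C A'
A → A C C becomes A' → C C A'
Add A' → ε

Productions for other non-terminals are unchanged:
  C → D
  D → ; ;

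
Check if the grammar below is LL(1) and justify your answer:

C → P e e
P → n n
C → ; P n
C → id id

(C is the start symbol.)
A grammar is LL(1) if for each non-terminal N with multiple productions, the predict sets of those productions are pairwise disjoint, where PREDICT(N → α) = (FIRST(α) \ {ε}) ∪ (FOLLOW(N) if α ⇒* ε).

Relevant sets:
  FIRST(P) = { 'n' }

For C:
  PREDICT(C → P e e) = { 'n' }
  PREDICT(C → ';' P n) = { ';' }
  PREDICT(C → id id) = { 'id' }
P has a single production, so nothing to check there.

All predict sets are disjoint. The grammar IS LL(1).

Answer: Yes, the grammar is LL(1).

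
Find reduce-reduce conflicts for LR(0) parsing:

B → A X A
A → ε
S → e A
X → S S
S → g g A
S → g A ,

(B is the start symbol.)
A reduce-reduce conflict occurs when an LR(0) state has two complete items [A → α .] and [B → β .] — both call for a reduction, and with no lookahead the parser cannot choose between them.

Augment with B' → B and build the canonical LR(0) collection (I0 = CLOSURE({[B' → . B]}), then GOTO on every symbol after a dot until no new states appear). It has 14 states:
  I0: { [A → .], [B → . A X A], [B' → . B] }  — reduce
  I1: { [B → A . X A], [S → . e A], [S → . g A ,], [S → . g g A], [X → . S S] }  — shift
  I2: { [B' → B .] }  — accept
  I3: { [S → . e A], [S → . g A ,], [S → . g g A], [X → S . S] }  — shift
  I4: { [A → .], [B → A X . A] }  — reduce
  I5: { [A → .], [S → e . A] }  — reduce
  I6: { [A → .], [S → g . A ,], [S → g . g A] }  — shift, reduce
  I7: { [S → g A . ,] }  — shift
  I8: { [A → .], [S → g g . A] }  — reduce
  I9: { [S → g g A .] }  — reduce
  I10: { [S → g A , .] }  — reduce
  I11: { [S → e A .] }  — reduce
  I12: { [B → A X A .] }  — reduce
  I13: { [X → S S .] }  — reduce

No state contains more than one complete item.

Answer: No reduce-reduce conflicts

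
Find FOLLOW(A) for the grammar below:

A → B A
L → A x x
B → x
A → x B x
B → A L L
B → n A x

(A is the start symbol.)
A is the start symbol, so $ ∈ FOLLOW(A).
In A → B A: A is at the end; this adds FOLLOW(A) to itself — nothing new
In L → A x x: A is followed by x x, add FIRST(x x) \ {ε} = { 'x' }
In B → A L L: A is followed by L L, add FIRST(L L) \ {ε} = { 'n', 'x' }
In B → n A x: A is followed by x, add FIRST(x) \ {ε} = { 'x' }

Taking the union: FOLLOW(A) = { $, 'n', 'x' }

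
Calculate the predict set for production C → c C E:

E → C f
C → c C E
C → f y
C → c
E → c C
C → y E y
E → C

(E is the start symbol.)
PREDICT(C → c C E) = (FIRST(RHS) \ {ε}) ∪ (FOLLOW(C) if ε ∈ FIRST(RHS), i.e. RHS ⇒* ε)
FIRST(c C E) = { 'c' }
ε ∉ FIRST(c C E), so FOLLOW(C) is not added.
PREDICT(C → c C E) = { 'c' }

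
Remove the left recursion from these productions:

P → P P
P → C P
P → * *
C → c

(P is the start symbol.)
P → C P P'
P → * * P'
P' → P P'
P' → ε
C → c

P is directly left-recursive. The standard transformation for
  A → A α₁ | ... | A α_m | β₁ | ... | β_n
is
  A  → β₁ A' | ... | β_n A'
  A' → α₁ A' | ... | α_m A' | ε

P → C P becomes P → C P P'
P → * * becomes P → * * P'
P → P P becomes P' → P P'
Add P' → ε

Productions for other non-terminals are unchanged:
  C → c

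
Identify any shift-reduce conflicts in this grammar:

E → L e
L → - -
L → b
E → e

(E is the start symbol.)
A shift-reduce conflict occurs when an LR(0) state has both:
  - a complete (reduce) item [A → α .] (dot at the end), and
  - a shift item [B → β . c γ] (dot before a terminal).

Augment with E' → E and build the canonical LR(0) collection (I0 = CLOSURE({[E' → . E]}), then GOTO on every symbol after a dot until no new states appear). It has 8 states:
  I0: { [E → . L e], [E → . e], [E' → . E], [L → . - -], [L → . b] }  — shift
  I1: { [L → - . -] }  — shift
  I2: { [E' → E .] }  — accept
  I3: { [E → L . e] }  — shift
  I4: { [L → b .] }  — reduce
  I5: { [E → e .] }  — reduce
  I6: { [E → L e .] }  — reduce
  I7: { [L → - - .] }  — reduce

No state contains both a complete item and a shift item.

Answer: No shift-reduce conflicts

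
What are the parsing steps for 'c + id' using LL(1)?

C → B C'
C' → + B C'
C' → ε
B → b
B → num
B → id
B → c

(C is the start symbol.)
LL(1) parsing maintains a stack (initially the start symbol over $) and the input. At each step: if the stack top is a terminal, match it against the current input token; if it is a non-terminal N, replace it with the RHS of M[N, lookahead] (the unique production whose predict set contains the lookahead).

Stack is shown with the top on the left.

Stack     Input     Action
--------------------------
C $       c + id $  output C → B C'
B C' $    c + id $  output B → c
c C' $    c + id $  match 'c'
C' $      + id $    output C' → + B C'
+ B C' $  + id $    match '+'
B C' $    id $      output B → id
id C' $   id $      match 'id'
C' $      $         output C' → ε
$         $         accept

The string is accepted.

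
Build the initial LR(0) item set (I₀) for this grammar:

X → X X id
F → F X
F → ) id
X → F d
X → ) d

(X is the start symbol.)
First, augment the grammar with X' → X
I₀ = CLOSURE({ [X' → . X] }):
  [X' → . X] has the dot before X: add [X → . X X id], [X → . F d], [X → . ) d]
  [X → . F d] has the dot before F: add [F → . F X], [F → . ) id]
No further items can be added.

I₀ = { [F → . ) id], [F → . F X], [X → . ) d], [X → . F d], [X → . X X id], [X' → . X] }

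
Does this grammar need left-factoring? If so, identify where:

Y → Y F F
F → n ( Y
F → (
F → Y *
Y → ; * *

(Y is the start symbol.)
Left-factoring is needed when two productions for the same non-terminal
share a common prefix on the right-hand side.

Productions for Y:
  Y → Y F F
  Y → ; * *
Productions for F:
  F → n ( Y
  F → (
  F → Y *

No common prefixes found.

Answer: No, left-factoring is not needed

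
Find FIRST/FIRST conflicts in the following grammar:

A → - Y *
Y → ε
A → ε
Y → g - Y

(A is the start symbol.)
A FIRST/FIRST conflict occurs when two productions N → α and N → β for the same non-terminal have FIRST(α) ∩ FIRST(β) ≠ ∅ (with ε ∈ FIRST of a nullable right-hand side, so two nullable alternatives also conflict).

Productions for A:
  A → - Y *: FIRST = { '-' }
  A → ε: FIRST = { ε }
Productions for Y:
  Y → ε: FIRST = { ε }
  Y → g - Y: FIRST = { 'g' }

All alternatives of each non-terminal have pairwise disjoint FIRST sets.

Answer: No FIRST/FIRST conflicts.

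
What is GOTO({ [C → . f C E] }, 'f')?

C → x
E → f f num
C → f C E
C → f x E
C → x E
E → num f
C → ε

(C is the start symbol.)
GOTO(I, 'f') = CLOSURE({ [A → αX.β] : [A → α.Xβ] ∈ I, X = 'f' })

Items with dot before 'f', with the dot advanced:
  [C → . f C E] → [C → f . C E]
Closure of the advanced items:
  [C → f . C E] has the dot before C: add [C → . x], [C → . f C E], [C → . f x E], [C → . x E], [C → .]

GOTO = { [C → . f C E], [C → . f x E], [C → . x E], [C → . x], [C → .], [C → f . C E] }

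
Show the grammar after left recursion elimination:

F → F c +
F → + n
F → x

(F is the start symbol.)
F is directly left-recursive. The standard transformation for
  A → A α₁ | ... | A α_m | β₁ | ... | β_n
is
  A  → β₁ A' | ... | β_n A'
  A' → α₁ A' | ... | α_m A' | ε

F → + n becomes F → + n F'
F → x becomes F → x F'
F → F c + becomes F' → c + F'
Add F' → ε

Resulting grammar:
F → + n F'
F → x F'
F' → c + F'
F' → ε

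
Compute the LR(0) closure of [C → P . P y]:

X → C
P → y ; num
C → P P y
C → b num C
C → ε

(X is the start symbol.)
To compute CLOSURE, for each item [A → α.Bβ] where B is a non-terminal, add [B → .γ] for all productions B → γ; repeat for the newly added items until nothing changes.

Start with: [C → P . P y]
  [C → P . P y] has the dot before P: add [P → . y ; num]
No further items can be added.

CLOSURE = { [C → P . P y], [P → . y ; num] }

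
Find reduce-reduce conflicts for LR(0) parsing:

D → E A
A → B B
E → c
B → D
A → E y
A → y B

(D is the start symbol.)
A reduce-reduce conflict occurs when an LR(0) state has two complete items [A → α .] and [B → β .] — both call for a reduction, and with no lookahead the parser cannot choose between them.

Augment with D' → D and build the canonical LR(0) collection (I0 = CLOSURE({[D' → . D]}), then GOTO on every symbol after a dot until no new states appear). It has 12 states:
  I0: { [D → . E A], [D' → . D], [E → . c] }  — shift
  I1: { [D' → D .] }  — accept
  I2: { [A → . B B], [A → . E y], [A → . y B], [B → . D], [D → . E A], [D → E . A], [E → . c] }  — shift
  I3: { [E → c .] }  — reduce
  I4: { [D → E A .] }  — reduce
  I5: { [A → B . B], [B → . D], [D → . E A], [E → . c] }  — shift
  I6: { [B → D .] }  — reduce
  I7: { [A → . B B], [A → . E y], [A → . y B], [A → E . y], [B → . D], [D → . E A], [D → E . A], [E → . c] }  — shift
  I8: { [A → y . B], [B → . D], [D → . E A], [E → . c] }  — shift
  I9: { [A → y B .] }  — reduce
  I10: { [A → E y .], [A → y . B], [B → . D], [D → . E A], [E → . c] }  — shift, reduce
  I11: { [A → B B .] }  — reduce

No state contains more than one complete item.

Answer: No reduce-reduce conflicts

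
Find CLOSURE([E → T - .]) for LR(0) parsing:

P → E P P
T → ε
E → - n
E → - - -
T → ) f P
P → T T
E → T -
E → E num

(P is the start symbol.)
To compute CLOSURE, for each item [A → α.Bβ] where B is a non-terminal, add [B → .γ] for all productions B → γ; repeat for the newly added items until nothing changes.

Start with: [E → T - .]
The dot is at the end, so nothing is added.

CLOSURE = { [E → T - .] }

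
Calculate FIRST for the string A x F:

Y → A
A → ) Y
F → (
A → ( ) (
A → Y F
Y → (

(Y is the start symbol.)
FIRST sets of the non-terminals involved (from the grammar, by fixed-point iteration):
  FIRST(A) = { '(', ')' }

To compute FIRST(A x F), process the symbols left to right:
Symbol A is a non-terminal. Add FIRST(A) \ {ε} = { '(', ')' }
A is not nullable (ε ∉ FIRST(A)), so stop here.
FIRST(A x F) = { '(', ')' }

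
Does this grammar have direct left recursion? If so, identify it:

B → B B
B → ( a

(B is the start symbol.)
Yes, B is left-recursive

B → B B: LEFT RECURSIVE (starts with B)
B → ( a: starts with '('

The grammar has direct left recursion on: B.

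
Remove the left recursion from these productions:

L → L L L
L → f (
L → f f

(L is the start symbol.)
L → f ( L'
L → f f L'
L' → L L L'
L' → ε

L is directly left-recursive. The standard transformation for
  A → A α₁ | ... | A α_m | β₁ | ... | β_n
is
  A  → β₁ A' | ... | β_n A'
  A' → α₁ A' | ... | α_m A' | ε

L → f ( becomes L → f ( L'
L → f f becomes L → f f L'
L → L L L becomes L' → L L L'
Add L' → ε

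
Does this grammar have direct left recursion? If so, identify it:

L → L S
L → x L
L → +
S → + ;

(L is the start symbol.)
L → L S: LEFT RECURSIVE (starts with L)
L → x L: starts with x
L → +: starts with '+'
S → + ;: starts with '+'

The grammar has direct left recursion on: L.

Answer: Yes, L is left-recursive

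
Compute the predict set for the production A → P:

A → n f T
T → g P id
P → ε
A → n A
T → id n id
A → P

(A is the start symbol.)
{ $ }

PREDICT(A → P) = (FIRST(RHS) \ {ε}) ∪ (FOLLOW(A) if ε ∈ FIRST(RHS), i.e. RHS ⇒* ε)
FIRST(P) = { ε }
FIRST(P) = { ε }
ε ∈ FIRST(P) (the right-hand side is nullable), so add FOLLOW(A) = { $ }
PREDICT(A → P) = { $ }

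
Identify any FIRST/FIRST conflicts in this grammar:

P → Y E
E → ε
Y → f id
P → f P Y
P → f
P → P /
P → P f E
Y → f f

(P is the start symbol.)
Yes. P → Y E / P → f P Y on { 'f' }; P → Y E / P → f on { 'f' }; P → Y E / P → P '/' on { 'f' }; P → Y E / P → P f E on { 'f' }; P → f P Y / P → f on { 'f' }; P → f P Y / P → P '/' on { 'f' }; P → f P Y / P → P f E on { 'f' }; P → f / P → P '/' on { 'f' }; P → f / P → P f E on { 'f' }; P → P '/' / P → P f E on { 'f' }; Y → f id / Y → f f on { 'f' }

A FIRST/FIRST conflict occurs when two productions N → α and N → β for the same non-terminal have FIRST(α) ∩ FIRST(β) ≠ ∅ (with ε ∈ FIRST of a nullable right-hand side, so two nullable alternatives also conflict).

FIRST sets of the non-terminals at (or reachable through a nullable prefix from) the front of some alternative:
  FIRST(Y) = { 'f' }
  FIRST(P) = { 'f' }

Productions for P:
  P → Y E: FIRST = { 'f' }
  P → f P Y: FIRST = { 'f' }
  P → f: FIRST = { 'f' }
  P → P /: FIRST = { 'f' }
  P → P f E: FIRST = { 'f' }
Productions for Y:
  Y → f id: FIRST = { 'f' }
  Y → f f: FIRST = { 'f' }
E has only one production, so no FIRST/FIRST conflict is possible there.

Conflict for P: P → Y E and P → f P Y
  Overlap: { 'f' }
Conflict for P: P → Y E and P → f
  Overlap: { 'f' }
Conflict for P: P → Y E and P → P /
  Overlap: { 'f' }
Conflict for P: P → Y E and P → P f E
  Overlap: { 'f' }
Conflict for P: P → f P Y and P → f
  Overlap: { 'f' }
Conflict for P: P → f P Y and P → P /
  Overlap: { 'f' }
Conflict for P: P → f P Y and P → P f E
  Overlap: { 'f' }
Conflict for P: P → f and P → P /
  Overlap: { 'f' }
Conflict for P: P → f and P → P f E
  Overlap: { 'f' }
Conflict for P: P → P / and P → P f E
  Overlap: { 'f' }
Conflict for Y: Y → f id and Y → f f
  Overlap: { 'f' }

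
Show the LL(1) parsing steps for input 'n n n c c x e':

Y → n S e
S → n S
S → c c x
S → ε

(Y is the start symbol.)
Stack is shown with the top on the left.

Stack      Input            Action
----------------------------------
Y $        n n n c c x e $  output Y → n S e
n S e $    n n n c c x e $  match 'n'
S e $      n n c c x e $    output S → n S
n S e $    n n c c x e $    match 'n'
S e $      n c c x e $      output S → n S
n S e $    n c c x e $      match 'n'
S e $      c c x e $        output S → c c x
c c x e $  c c x e $        match 'c'
c x e $    c x e $          match 'c'
x e $      x e $            match 'x'
e $        e $              match 'e'
$          $                accept

The string is accepted.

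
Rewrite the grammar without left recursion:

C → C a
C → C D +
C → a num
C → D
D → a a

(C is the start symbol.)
C → a num C'
C → D C'
C' → a C'
C' → D + C'
C' → ε
D → a a

C is directly left-recursive. The standard transformation for
  A → A α₁ | ... | A α_m | β₁ | ... | β_n
is
  A  → β₁ A' | ... | β_n A'
  A' → α₁ A' | ... | α_m A' | ε

C → a num becomes C → a num C'
C → D becomes C → D C'
C → C a becomes C' → a C'
C → C D + becomes C' → D + C'
Add C' → ε

Productions for other non-terminals are unchanged:
  D → a a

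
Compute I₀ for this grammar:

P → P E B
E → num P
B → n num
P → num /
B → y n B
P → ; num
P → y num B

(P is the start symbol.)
{ [P → . ; num], [P → . P E B], [P → . num /], [P → . y num B], [P' → . P] }

First, augment the grammar with P' → P
I₀ = CLOSURE({ [P' → . P] }):
  [P' → . P] has the dot before P: add [P → . P E B], [P → . num /], [P → . ; num], [P → . y num B]
No further items can be added.

I₀ = { [P → . ; num], [P → . P E B], [P → . num /], [P → . y num B], [P' → . P] }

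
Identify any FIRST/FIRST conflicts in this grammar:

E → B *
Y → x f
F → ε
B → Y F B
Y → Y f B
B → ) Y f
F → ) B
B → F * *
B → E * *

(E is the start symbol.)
Yes. Y → x f / Y → Y f B on { 'x' }; B → Y F B / B → E '*' '*' on { 'x' }; B → ')' Y f / B → F '*' '*' on { ')' }; B → ')' Y f / B → E '*' '*' on { ')' }; B → F '*' '*' / B → E '*' '*' on { ')', '*' }

FIRST sets of the non-terminals at (or reachable through a nullable prefix from) the front of some alternative:
  FIRST(Y) = { 'x' }
  FIRST(F) = { ')', ε }
  FIRST(E) = { ')', '*', 'x' }

Productions for Y:
  Y → x f: FIRST = { 'x' }
  Y → Y f B: FIRST = { 'x' }
Productions for F:
  F → ε: FIRST = { ε }
  F → ) B: FIRST = { ')' }
Productions for B:
  B → Y F B: FIRST = { 'x' }
  B → ) Y f: FIRST = { ')' }
  B → F * *: FIRST = { ')', '*' }
  B → E * *: FIRST = { ')', '*', 'x' }
E has only one production, so no FIRST/FIRST conflict is possible there.

Conflict for Y: Y → x f and Y → Y f B
  Overlap: { 'x' }
Conflict for B: B → Y F B and B → E * *
  Overlap: { 'x' }
Conflict for B: B → ) Y f and B → F * *
  Overlap: { ')' }
Conflict for B: B → ) Y f and B → E * *
  Overlap: { ')' }
Conflict for B: B → F * * and B → E * *
  Overlap: { ')', '*' }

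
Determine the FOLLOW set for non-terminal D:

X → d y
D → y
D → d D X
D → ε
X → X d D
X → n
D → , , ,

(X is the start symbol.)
{ $, 'd', 'n' }

To compute FOLLOW(D), find every occurrence of D on a right-hand side N → α D β: add FIRST(β) \ {ε}, and if β is empty or nullable also add FOLLOW(N). Iterate to a fixed point.

In D → d D X: D is followed by X, add FIRST(X) \ {ε} = { 'd', 'n' }
In X → X d D: D is at the end, add FOLLOW(X)

The FOLLOW sets referred to above (computed the same way, to a fixed point):
  FOLLOW(X) = { $, 'd', 'n' }

Taking the union: FOLLOW(D) = { $, 'd', 'n' }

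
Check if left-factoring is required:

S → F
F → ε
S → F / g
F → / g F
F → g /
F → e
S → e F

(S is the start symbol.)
Left-factoring is needed when two productions for the same non-terminal
share a common prefix on the right-hand side.

Productions for S:
  S → F
  S → F / g
  S → e F
Productions for F:
  F → ε
  F → / g F
  F → g /
  F → e

Found common prefix 'F' in productions for S

Answer: Yes, S has productions with common prefix 'F'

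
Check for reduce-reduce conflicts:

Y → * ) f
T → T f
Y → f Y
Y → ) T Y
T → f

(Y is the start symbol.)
A reduce-reduce conflict occurs when an LR(0) state has two complete items [A → α .] and [B → β .] — both call for a reduction, and with no lookahead the parser cannot choose between them.

Augment with Y' → Y and build the canonical LR(0) collection (I0 = CLOSURE({[Y' → . Y]}), then GOTO on every symbol after a dot until no new states appear). It has 12 states:
  I0: { [Y → . ) T Y], [Y → . * ) f], [Y → . f Y], [Y' → . Y] }  — shift
  I1: { [T → . T f], [T → . f], [Y → ) . T Y] }  — shift
  I2: { [Y → * . ) f] }  — shift
  I3: { [Y' → Y .] }  — accept
  I4: { [Y → . ) T Y], [Y → . * ) f], [Y → . f Y], [Y → f . Y] }  — shift
  I5: { [Y → f Y .] }  — reduce
  I6: { [Y → * ) . f] }  — shift
  I7: { [Y → * ) f .] }  — reduce
  I8: { [T → T . f], [Y → ) T . Y], [Y → . ) T Y], [Y → . * ) f], [Y → . f Y] }  — shift
  I9: { [T → f .] }  — reduce
  I10: { [Y → ) T Y .] }  — reduce
  I11: { [T → T f .], [Y → . ) T Y], [Y → . * ) f], [Y → . f Y], [Y → f . Y] }  — shift, reduce

No state contains more than one complete item.

Answer: No reduce-reduce conflicts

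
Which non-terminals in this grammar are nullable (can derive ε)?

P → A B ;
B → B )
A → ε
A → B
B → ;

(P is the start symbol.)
A non-terminal is nullable if it can derive ε (the empty string): either it has an ε-production, or it has a production whose right-hand side consists entirely of nullable non-terminals.

ε-productions: A → ε
So A is immediately nullable.
No further non-terminal can be added: every production for the remaining non-terminals contains a terminal or a non-nullable non-terminal.
Nullable = { 'A' }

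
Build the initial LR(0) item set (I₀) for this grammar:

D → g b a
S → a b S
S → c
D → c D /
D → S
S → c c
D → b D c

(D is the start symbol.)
{ [D → . S], [D → . b D c], [D → . c D /], [D → . g b a], [D' → . D], [S → . a b S], [S → . c c], [S → . c] }

First, augment the grammar with D' → D
I₀ = CLOSURE({ [D' → . D] }):
  [D' → . D] has the dot before D: add [D → . g b a], [D → . c D /], [D → . S], [D → . b D c]
  [D → . S] has the dot before S: add [S → . a b S], [S → . c], [S → . c c]
No further items can be added.

I₀ = { [D → . S], [D → . b D c], [D → . c D /], [D → . g b a], [D' → . D], [S → . a b S], [S → . c c], [S → . c] }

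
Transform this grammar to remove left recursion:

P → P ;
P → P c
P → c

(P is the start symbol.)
P → c P'
P' → ; P'
P' → c P'
P' → ε

P is directly left-recursive. The standard transformation for
  A → A α₁ | ... | A α_m | β₁ | ... | β_n
is
  A  → β₁ A' | ... | β_n A'
  A' → α₁ A' | ... | α_m A' | ε

P → c becomes P → c P'
P → P ; becomes P' → ; P'
P → P c becomes P' → c P'
Add P' → ε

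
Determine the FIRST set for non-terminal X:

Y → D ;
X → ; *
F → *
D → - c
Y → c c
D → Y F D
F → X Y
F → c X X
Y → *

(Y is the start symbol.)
From X → ; *:
  - ';' is a terminal: add ';' and stop

Collecting: FIRST(X) = { ';' }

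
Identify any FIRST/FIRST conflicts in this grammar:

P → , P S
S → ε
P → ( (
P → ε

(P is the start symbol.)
A FIRST/FIRST conflict occurs when two productions N → α and N → β for the same non-terminal have FIRST(α) ∩ FIRST(β) ≠ ∅ (with ε ∈ FIRST of a nullable right-hand side, so two nullable alternatives also conflict).

Productions for P:
  P → , P S: FIRST = { ',' }
  P → ( (: FIRST = { '(' }
  P → ε: FIRST = { ε }
S has only one production, so no FIRST/FIRST conflict is possible there.

All alternatives of each non-terminal have pairwise disjoint FIRST sets.

Answer: No FIRST/FIRST conflicts.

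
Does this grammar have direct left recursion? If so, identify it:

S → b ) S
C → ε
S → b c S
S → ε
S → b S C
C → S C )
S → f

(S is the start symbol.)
No direct left recursion

S → b ) S: starts with b
C → ε: starts with ε
S → b c S: starts with b
S → ε: starts with ε
S → b S C: starts with b
C → S C ): starts with S
S → f: starts with f

No direct left recursion found.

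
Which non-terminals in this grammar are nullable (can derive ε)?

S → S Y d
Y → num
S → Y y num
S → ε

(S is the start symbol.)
A non-terminal is nullable if it can derive ε (the empty string): either it has an ε-production, or it has a production whose right-hand side consists entirely of nullable non-terminals.

ε-productions: S → ε
So S is immediately nullable.
No further non-terminal can be added: every production for the remaining non-terminals contains a terminal or a non-nullable non-terminal.
Nullable = { 'S' }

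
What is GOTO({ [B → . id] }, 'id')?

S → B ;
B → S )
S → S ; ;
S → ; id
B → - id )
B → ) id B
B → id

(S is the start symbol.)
GOTO(I, 'id') = CLOSURE({ [A → αX.β] : [A → α.Xβ] ∈ I, X = 'id' })

Items with dot before 'id', with the dot advanced:
  [B → . id] → [B → id .]
Closure adds nothing (no advanced item has the dot before a non-terminal).

GOTO = { [B → id .] }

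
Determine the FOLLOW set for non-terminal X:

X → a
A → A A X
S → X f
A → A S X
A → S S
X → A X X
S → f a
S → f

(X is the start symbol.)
{ $, 'a', 'f' }

To compute FOLLOW(X), find every occurrence of X on a right-hand side N → α X β: add FIRST(β) \ {ε}, and if β is empty or nullable also add FOLLOW(N). Iterate to a fixed point.

X is the start symbol, so $ ∈ FOLLOW(X).
In A → A A X: X is at the end, add FOLLOW(A)
In S → X f: X is followed by f, add FIRST(f) \ {ε} = { 'f' }
In A → A S X: X is at the end, add FOLLOW(A)
In X → A X X: X is followed by X, add FIRST(X) \ {ε} = { 'a', 'f' }
In X → A X X: X is at the end; this adds FOLLOW(X) to itself — nothing new

The FOLLOW sets referred to above (computed the same way, to a fixed point):
  FOLLOW(A) = { 'a', 'f' }

Taking the union: FOLLOW(X) = { $, 'a', 'f' }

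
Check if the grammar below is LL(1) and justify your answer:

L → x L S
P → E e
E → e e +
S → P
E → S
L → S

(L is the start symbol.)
No. Predict set conflict for E: { 'e' }

A grammar is LL(1) if for each non-terminal N with multiple productions, the predict sets of those productions are pairwise disjoint, where PREDICT(N → α) = (FIRST(α) \ {ε}) ∪ (FOLLOW(N) if α ⇒* ε).

Relevant sets:
  FIRST(S) = { 'e' }

For L:
  PREDICT(L → x L S) = { 'x' }
  PREDICT(L → S) = { 'e' }
For E:
  PREDICT(E → e e '+') = { 'e' }
  PREDICT(E → S) = { 'e' }
P, S have a single production, so nothing to check there.

Conflict found: Predict set conflict for E: { 'e' }
The grammar is NOT LL(1).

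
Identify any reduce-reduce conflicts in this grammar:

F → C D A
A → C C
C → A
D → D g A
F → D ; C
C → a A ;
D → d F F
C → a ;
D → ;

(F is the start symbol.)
A reduce-reduce conflict occurs when an LR(0) state has two complete items [A → α .] and [B → β .] — both call for a reduction, and with no lookahead the parser cannot choose between them.

Augment with F' → F and build the canonical LR(0) collection (I0 = CLOSURE({[F' → . F]}), then GOTO on every symbol after a dot until no new states appear). It has 21 states:
  I0: { [A → . C C], [C → . A], [C → . a ;], [C → . a A ;], [D → . ;], [D → . D g A], [D → . d F F], [F → . C D A], [F → . D ; C], [F' → . F] }  — shift
  I1: { [D → ; .] }  — reduce
  I2: { [C → A .] }  — reduce
  I3: { [A → . C C], [A → C . C], [C → . A], [C → . a ;], [C → . a A ;], [D → . ;], [D → . D g A], [D → . d F F], [F → C . D A] }  — shift
  I4: { [D → D . g A], [F → D . ; C] }  — shift
  I5: { [F' → F .] }  — accept
  I6: { [A → . C C], [C → . A], [C → . a ;], [C → . a A ;], [C → a . ;], [C → a . A ;] }  — shift
  I7: { [A → . C C], [C → . A], [C → . a ;], [C → . a A ;], [D → . ;], [D → . D g A], [D → . d F F], [D → d . F F], [F → . C D A], [F → . D ; C] }  — shift
  I8: { [A → . C C], [C → . A], [C → . a ;], [C → . a A ;], [D → . ;], [D → . D g A], [D → . d F F], [D → d F . F], [F → . C D A], [F → . D ; C] }  — shift
  I9: { [D → d F F .] }  — reduce
  I10: { [C → a ; .] }  — reduce
  I11: { [C → A .], [C → a A . ;] }  — shift, reduce
  I12: { [A → . C C], [A → C . C], [C → . A], [C → . a ;], [C → . a A ;] }  — shift
  I13: { [A → . C C], [A → C . C], [A → C C .], [C → . A], [C → . a ;], [C → . a A ;] }  — shift, reduce
  I14: { [C → a A ; .] }  — reduce
  I15: { [A → . C C], [C → . A], [C → . a ;], [C → . a A ;], [F → D ; . C] }  — shift
  I16: { [A → . C C], [C → . A], [C → . a ;], [C → . a A ;], [D → D g . A] }  — shift
  I17: { [C → A .], [D → D g A .] }  — 2 reduces
  I18: { [A → . C C], [A → C . C], [C → . A], [C → . a ;], [C → . a A ;], [F → D ; C .] }  — shift, reduce
  I19: { [A → . C C], [C → . A], [C → . a ;], [C → . a A ;], [D → D . g A], [F → C D . A] }  — shift
  I20: { [C → A .], [F → C D A .] }  — 2 reduces

I17 contains complete items [C → A .], [D → D g A .] — reduce-reduce conflict.
I20 contains complete items [C → A .], [F → C D A .] — reduce-reduce conflict.

Answer: Yes — I17: [C → A .] vs [D → D g A .]; I20: [C → A .] vs [F → C D A .]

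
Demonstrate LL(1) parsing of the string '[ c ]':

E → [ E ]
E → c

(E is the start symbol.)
Stack is shown with the top on the left.

Stack    Input    Action
------------------------
E $      [ c ] $  output E → [ E ]
[ E ] $  [ c ] $  match '['
E ] $    c ] $    output E → c
c ] $    c ] $    match 'c'
] $      ] $      match ']'
$        $        accept

The string is accepted.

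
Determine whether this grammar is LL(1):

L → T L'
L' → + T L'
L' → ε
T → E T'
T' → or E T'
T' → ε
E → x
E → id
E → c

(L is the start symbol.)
Yes, the grammar is LL(1).

Relevant sets:
  FOLLOW(L') = { $ }
  FOLLOW(T') = { $, '+' }

For L':
  PREDICT(L' → '+' T L') = { '+' }
  PREDICT(L' → ε) = { $ }
For T':
  PREDICT(T' → or E T') = { 'or' }
  PREDICT(T' → ε) = { $, '+' }
For E:
  PREDICT(E → x) = { 'x' }
  PREDICT(E → id) = { 'id' }
  PREDICT(E → c) = { 'c' }
L, T have a single production, so nothing to check there.

All predict sets are disjoint. The grammar IS LL(1).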